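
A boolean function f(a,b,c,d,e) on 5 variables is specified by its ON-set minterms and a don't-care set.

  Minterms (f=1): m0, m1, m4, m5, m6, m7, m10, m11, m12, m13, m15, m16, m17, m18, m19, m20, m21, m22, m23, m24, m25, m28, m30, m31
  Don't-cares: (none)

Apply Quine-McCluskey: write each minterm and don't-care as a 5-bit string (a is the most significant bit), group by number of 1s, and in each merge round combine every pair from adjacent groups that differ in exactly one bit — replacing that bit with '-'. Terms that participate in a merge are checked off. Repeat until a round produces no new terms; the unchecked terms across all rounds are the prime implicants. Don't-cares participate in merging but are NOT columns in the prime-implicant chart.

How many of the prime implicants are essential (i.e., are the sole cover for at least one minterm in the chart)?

size-2^0 implicants → 00000(✓)  00001(✓)  00100(✓)  00101(✓)  00110(✓)  00111(✓)  01010(✓)  01011(✓)  01100(✓)  01101(✓)  01111(✓)  10000(✓)  10001(✓)  10010(✓)  10011(✓)  10100(✓)  10101(✓)  10110(✓)  10111(✓)  11000(✓)  11001(✓)  11100(✓)  11110(✓)  11111(✓)
size-2^1 implicants → -0000(✓)  -0001(✓)  -0100(✓)  -0101(✓)  -0110(✓)  -0111(✓)  -1100(✓)  -1111(✓)  0-100(✓)  0-101(✓)  0-111(✓)  00-00(✓)  00-01(✓)  0000-(✓)  001-0(✓)  001-1(✓)  0010-(✓)  0011-(✓)  01-11  0101-  011-1(✓)  0110-(✓)  1-000(✓)  1-001(✓)  1-100(✓)  1-110(✓)  1-111(✓)  10-00(✓)  10-01(✓)  10-10(✓)  10-11(✓)  100-0(✓)  100-1(✓)  1000-(✓)  1001-(✓)  101-0(✓)  101-1(✓)  1010-(✓)  1011-(✓)  11-00(✓)  1100-(✓)  111-0(✓)  1111-(✓)
size-2^2 implicants → --100  --111  -0-00(✓)  -0-01(✓)  -000-(✓)  -01-0(✓)  -01-1(✓)  -010-(✓)  -011-(✓)  0-1-1  0-10-  00-0-(✓)  001--(✓)  1--00  1-00-  1-1-0  1-11-  10--0(✓)  10--1(✓)  10-0-(✓)  10-1-(✓)  100--(✓)  101--(✓)
size-2^3 implicants → -0-0-  -01--  10---
Unchecked terms (primes): --100, --111, -0-0-, -01--, 0-1-1, 0-10-, 01-11, 0101-, 1--00, 1-00-, 1-1-0, 1-11-, 10---
Minterm coverage:
  m0 ⊆ -0-0- [E]
  m1 ⊆ -0-0- [E]
  m4 ⊆ --100,-0-0-,-01--,0-10-
  m5 ⊆ -0-0-,-01--,0-1-1,0-10-
  m6 ⊆ -01-- [E]
  m7 ⊆ --111,-01--,0-1-1
  m10 ⊆ 0101- [E]
  m11 ⊆ 01-11,0101-
  m12 ⊆ --100,0-10-
  m13 ⊆ 0-1-1,0-10-
  m15 ⊆ --111,0-1-1,01-11
  m16 ⊆ -0-0-,1--00,1-00-,10---
  m17 ⊆ -0-0-,1-00-,10---
  m18 ⊆ 10--- [E]
  m19 ⊆ 10--- [E]
  m20 ⊆ --100,-0-0-,-01--,1--00,1-1-0,10---
  m21 ⊆ -0-0-,-01--,10---
  m22 ⊆ -01--,1-1-0,1-11-,10---
  m23 ⊆ --111,-01--,1-11-,10---
  m24 ⊆ 1--00,1-00-
  m25 ⊆ 1-00- [E]
  m28 ⊆ --100,1--00,1-1-0
  m30 ⊆ 1-1-0,1-11-
  m31 ⊆ --111,1-11-
E = {-0-0-, -01--, 0101-, 1-00-, 10---}

5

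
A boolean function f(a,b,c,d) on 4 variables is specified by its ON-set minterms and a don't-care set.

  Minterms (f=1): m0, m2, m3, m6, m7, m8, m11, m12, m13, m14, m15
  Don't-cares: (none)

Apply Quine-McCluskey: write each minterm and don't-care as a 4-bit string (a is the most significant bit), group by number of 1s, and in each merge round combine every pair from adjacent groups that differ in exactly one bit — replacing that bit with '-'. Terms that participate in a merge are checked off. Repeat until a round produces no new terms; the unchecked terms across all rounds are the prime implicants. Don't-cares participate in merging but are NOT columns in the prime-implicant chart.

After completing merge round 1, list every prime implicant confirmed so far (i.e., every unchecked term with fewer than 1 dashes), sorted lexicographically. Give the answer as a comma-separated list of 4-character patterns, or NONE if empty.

NONE

Round 0: 0000✓ 0010✓ 0011✓ 0110✓ 0111✓ 1000✓ 1011✓ 1100✓ 1101✓ 1110✓ 1111✓
Round 1: -000 -011✓ -110✓ -111✓ 0-10✓ 0-11✓ 00-0 001-✓ 011-✓ 1-00 1-11✓ 11-0✓ 11-1✓ 110-✓ 111-✓
Round 2: --11 -11- 0-1- 11--
PIs = {--11, -000, -11-, 0-1-, 00-0, 1-00, 11--}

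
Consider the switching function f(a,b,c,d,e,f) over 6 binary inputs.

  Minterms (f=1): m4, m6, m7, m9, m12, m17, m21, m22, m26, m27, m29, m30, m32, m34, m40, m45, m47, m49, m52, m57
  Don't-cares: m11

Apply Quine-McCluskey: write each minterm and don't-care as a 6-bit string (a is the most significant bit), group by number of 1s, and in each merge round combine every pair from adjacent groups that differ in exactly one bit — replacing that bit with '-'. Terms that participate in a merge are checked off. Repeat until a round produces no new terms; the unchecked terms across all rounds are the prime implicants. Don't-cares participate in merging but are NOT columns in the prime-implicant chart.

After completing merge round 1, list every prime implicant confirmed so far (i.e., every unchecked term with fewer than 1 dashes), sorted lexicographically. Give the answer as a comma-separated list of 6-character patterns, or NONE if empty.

Round 0: 000100✓ 000110✓ 000111✓ 001001✓ 001011✓ 001100✓ 010001✓ 010101✓ 010110✓ 011010✓ 011011✓ 011101✓ 011110✓ 100000✓ 100010✓ 101000✓ 101101✓ 101111✓ 110001✓ 110100 111001✓
Round 1: -10001 0-0110 0-1011 00-100 0001-0 00011- 0010-1 01-101 01-110 010-01 011-10 01101- 10-000 1000-0 1011-1 11-001
PIs = {-10001, 0-0110, 0-1011, 00-100, 0001-0, 00011-, 0010-1, 01-101, 01-110, 010-01, 011-10, 01101-, 10-000, 1000-0, 1011-1, 11-001, 110100}

110100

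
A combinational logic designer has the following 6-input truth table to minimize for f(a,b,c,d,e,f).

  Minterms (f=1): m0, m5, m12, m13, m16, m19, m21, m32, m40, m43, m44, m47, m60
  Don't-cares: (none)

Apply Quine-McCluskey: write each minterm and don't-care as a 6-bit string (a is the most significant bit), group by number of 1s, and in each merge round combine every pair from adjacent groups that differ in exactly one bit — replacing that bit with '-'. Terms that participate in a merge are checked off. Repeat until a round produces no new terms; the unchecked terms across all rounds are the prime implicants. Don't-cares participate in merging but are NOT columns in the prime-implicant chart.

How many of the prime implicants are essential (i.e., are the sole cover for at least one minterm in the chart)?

[col 0] 000000*, 000101*, 001100*, 001101*, 010000*, 010011, 010101*, 100000*, 101000*, 101011*, 101100*, 101111*, 111100*
[col 1] -00000, -01100, 0-0000, 0-0101, 00-101, 00110-, 1-1100, 10-000, 101-00, 101-11
Prime implicants: -00000, -01100, 0-0000, 0-0101, 00-101, 00110-, 010011, 1-1100, 10-000, 101-00, 101-11
PI chart (minterm → PIs covering it):
  0 | -00000,0-0000
  5 | 0-0101,00-101
  12 | -01100,00110-
  13 | 00-101,00110-
  16 | 0-0000  (sole → essential)
  19 | 010011  (sole → essential)
  21 | 0-0101  (sole → essential)
  32 | -00000,10-000
  40 | 10-000,101-00
  43 | 101-11  (sole → essential)
  44 | -01100,1-1100,101-00
  47 | 101-11  (sole → essential)
  60 | 1-1100  (sole → essential)
Essential prime implicants: 0-0000, 0-0101, 010011, 1-1100, 101-11

5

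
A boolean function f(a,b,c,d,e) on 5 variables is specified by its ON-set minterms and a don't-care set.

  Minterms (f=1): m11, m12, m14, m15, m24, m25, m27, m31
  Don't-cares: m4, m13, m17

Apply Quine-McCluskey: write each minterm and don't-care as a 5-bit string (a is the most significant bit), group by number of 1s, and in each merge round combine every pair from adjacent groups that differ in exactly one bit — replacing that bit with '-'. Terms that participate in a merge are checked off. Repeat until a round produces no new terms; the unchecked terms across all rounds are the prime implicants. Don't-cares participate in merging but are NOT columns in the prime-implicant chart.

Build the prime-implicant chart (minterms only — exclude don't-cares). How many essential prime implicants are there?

size-2^0 implicants → 00100(✓)  01011(✓)  01100(✓)  01101(✓)  01110(✓)  01111(✓)  10001(✓)  11000(✓)  11001(✓)  11011(✓)  11111(✓)
size-2^1 implicants → -1011(✓)  -1111(✓)  0-100  01-11(✓)  011-0(✓)  011-1(✓)  0110-(✓)  0111-(✓)  1-001  11-11(✓)  110-1  1100-
size-2^2 implicants → -1-11  011--
Unchecked terms (primes): -1-11, 0-100, 011--, 1-001, 110-1, 1100-
Minterm coverage:
  m11 ⊆ -1-11 [E]
  m12 ⊆ 0-100,011--
  m14 ⊆ 011-- [E]
  m15 ⊆ -1-11,011--
  m24 ⊆ 1100- [E]
  m25 ⊆ 1-001,110-1,1100-
  m27 ⊆ -1-11,110-1
  m31 ⊆ -1-11 [E]
E = {-1-11, 011--, 1100-}

3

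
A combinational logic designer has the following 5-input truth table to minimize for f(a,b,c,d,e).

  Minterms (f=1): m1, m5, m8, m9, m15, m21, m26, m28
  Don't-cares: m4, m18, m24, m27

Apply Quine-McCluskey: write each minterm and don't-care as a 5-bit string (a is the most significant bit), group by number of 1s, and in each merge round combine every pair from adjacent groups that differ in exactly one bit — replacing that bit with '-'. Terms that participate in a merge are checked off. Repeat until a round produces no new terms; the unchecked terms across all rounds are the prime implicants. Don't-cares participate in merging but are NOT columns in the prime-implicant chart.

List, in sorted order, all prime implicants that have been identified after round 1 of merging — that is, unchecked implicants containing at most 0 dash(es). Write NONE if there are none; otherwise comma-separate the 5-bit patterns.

Round 0: 00001✓ 00100✓ 00101✓ 01000✓ 01001✓ 01111 10010✓ 10101✓ 11000✓ 11010✓ 11011✓ 11100✓
Round 1: -0101 -1000 0-001 00-01 0010- 0100- 1-010 11-00 110-0 1101-
PIs = {-0101, -1000, 0-001, 00-01, 0010-, 0100-, 01111, 1-010, 11-00, 110-0, 1101-}

01111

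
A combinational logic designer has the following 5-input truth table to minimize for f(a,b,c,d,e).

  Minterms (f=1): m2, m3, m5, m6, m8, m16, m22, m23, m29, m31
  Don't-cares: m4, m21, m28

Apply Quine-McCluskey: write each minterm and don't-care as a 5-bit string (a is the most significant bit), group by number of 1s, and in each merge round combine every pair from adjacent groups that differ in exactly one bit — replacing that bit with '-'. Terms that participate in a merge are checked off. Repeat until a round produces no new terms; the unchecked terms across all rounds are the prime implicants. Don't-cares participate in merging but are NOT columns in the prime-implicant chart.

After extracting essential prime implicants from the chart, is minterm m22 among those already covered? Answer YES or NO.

size-2^0 implicants → 00010(✓)  00011(✓)  00100(✓)  00101(✓)  00110(✓)  01000  10000  10101(✓)  10110(✓)  10111(✓)  11100(✓)  11101(✓)  11111(✓)
size-2^1 implicants → -0101  -0110  00-10  0001-  001-0  0010-  1-101(✓)  1-111(✓)  101-1(✓)  1011-  111-1(✓)  1110-
size-2^2 implicants → 1-1-1
Unchecked terms (primes): -0101, -0110, 00-10, 0001-, 001-0, 0010-, 01000, 1-1-1, 10000, 1011-, 1110-
Minterm coverage:
  m2 ⊆ 00-10,0001-
  m3 ⊆ 0001- [E]
  m5 ⊆ -0101,0010-
  m6 ⊆ -0110,00-10,001-0
  m8 ⊆ 01000 [E]
  m16 ⊆ 10000 [E]
  m22 ⊆ -0110,1011-
  m23 ⊆ 1-1-1,1011-
  m29 ⊆ 1-1-1,1110-
  m31 ⊆ 1-1-1 [E]
E = {0001-, 01000, 1-1-1, 10000}

NO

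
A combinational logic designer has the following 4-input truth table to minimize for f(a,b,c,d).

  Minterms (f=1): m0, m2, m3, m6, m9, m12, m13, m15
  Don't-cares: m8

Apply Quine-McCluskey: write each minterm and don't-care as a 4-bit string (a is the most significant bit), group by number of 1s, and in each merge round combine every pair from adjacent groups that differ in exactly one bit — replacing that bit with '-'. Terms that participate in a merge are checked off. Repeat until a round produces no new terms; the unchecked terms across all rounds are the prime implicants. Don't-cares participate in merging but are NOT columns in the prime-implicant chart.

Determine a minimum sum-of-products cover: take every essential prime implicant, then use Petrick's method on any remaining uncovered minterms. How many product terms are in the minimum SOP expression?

size-2^0 implicants → 0000(✓)  0010(✓)  0011(✓)  0110(✓)  1000(✓)  1001(✓)  1100(✓)  1101(✓)  1111(✓)
size-2^1 implicants → -000  0-10  00-0  001-  1-00(✓)  1-01(✓)  100-(✓)  11-1  110-(✓)
size-2^2 implicants → 1-0-
Unchecked terms (primes): -000, 0-10, 00-0, 001-, 1-0-, 11-1
Minterm coverage:
  m0 ⊆ -000,00-0
  m2 ⊆ 0-10,00-0,001-
  m3 ⊆ 001- [E]
  m6 ⊆ 0-10 [E]
  m9 ⊆ 1-0- [E]
  m12 ⊆ 1-0- [E]
  m13 ⊆ 1-0-,11-1
  m15 ⊆ 11-1 [E]
E = {0-10, 001-, 1-0-, 11-1}
Petrick residual → -000
Cover = b'c'd' + a'cd' + a'b'c + ac' + abd  |cover|=5

5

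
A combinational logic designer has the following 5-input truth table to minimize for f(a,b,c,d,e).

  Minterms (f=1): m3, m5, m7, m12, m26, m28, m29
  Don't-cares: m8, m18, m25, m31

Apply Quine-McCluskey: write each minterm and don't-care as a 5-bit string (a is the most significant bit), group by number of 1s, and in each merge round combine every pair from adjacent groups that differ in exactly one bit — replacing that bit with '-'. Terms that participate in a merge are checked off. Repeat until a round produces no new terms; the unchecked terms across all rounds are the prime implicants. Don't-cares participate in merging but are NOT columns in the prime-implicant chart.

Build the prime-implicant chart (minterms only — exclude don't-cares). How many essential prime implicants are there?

Round 0: 00011✓ 00101✓ 00111✓ 01000✓ 01100✓ 10010✓ 11001✓ 11010✓ 11100✓ 11101✓ 11111✓
Round 1: -1100 00-11 001-1 01-00 1-010 11-01 111-1 1110-
PIs = {-1100, 00-11, 001-1, 01-00, 1-010, 11-01, 111-1, 1110-}
Coverage chart:
  m3: 00-11 ←essential
  m5: 001-1 ←essential
  m7: 00-11,001-1
  m12: -1100,01-00
  m26: 1-010 ←essential
  m28: -1100,1110-
  m29: 11-01,111-1,1110-
Essential: 00-11, 001-1, 1-010

3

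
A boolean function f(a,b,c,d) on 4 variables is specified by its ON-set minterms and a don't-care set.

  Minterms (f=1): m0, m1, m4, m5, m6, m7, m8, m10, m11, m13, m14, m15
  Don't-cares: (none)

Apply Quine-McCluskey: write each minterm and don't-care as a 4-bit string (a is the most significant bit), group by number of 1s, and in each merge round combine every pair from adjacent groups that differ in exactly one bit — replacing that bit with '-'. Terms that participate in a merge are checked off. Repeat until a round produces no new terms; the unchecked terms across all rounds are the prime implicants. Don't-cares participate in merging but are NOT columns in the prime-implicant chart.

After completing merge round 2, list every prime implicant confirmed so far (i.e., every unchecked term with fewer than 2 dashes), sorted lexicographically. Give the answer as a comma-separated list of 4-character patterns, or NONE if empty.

Round 0: 0000✓ 0001✓ 0100✓ 0101✓ 0110✓ 0111✓ 1000✓ 1010✓ 1011✓ 1101✓ 1110✓ 1111✓
Round 1: -000 -101✓ -110✓ -111✓ 0-00✓ 0-01✓ 000-✓ 01-0✓ 01-1✓ 010-✓ 011-✓ 1-10✓ 1-11✓ 10-0 101-✓ 11-1✓ 111-✓
Round 2: -1-1 -11- 0-0- 01-- 1-1-
PIs = {-000, -1-1, -11-, 0-0-, 01--, 1-1-, 10-0}

-000, 10-0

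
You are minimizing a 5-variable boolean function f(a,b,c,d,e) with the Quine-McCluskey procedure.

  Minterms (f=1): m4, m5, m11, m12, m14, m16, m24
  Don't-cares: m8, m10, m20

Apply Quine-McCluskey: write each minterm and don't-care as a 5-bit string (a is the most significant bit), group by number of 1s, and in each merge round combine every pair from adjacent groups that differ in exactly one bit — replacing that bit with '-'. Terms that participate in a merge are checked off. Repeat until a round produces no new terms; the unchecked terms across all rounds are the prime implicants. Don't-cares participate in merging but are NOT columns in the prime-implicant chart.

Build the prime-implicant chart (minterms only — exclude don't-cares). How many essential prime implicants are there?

3

Round 0: 00100✓ 00101✓ 01000✓ 01010✓ 01011✓ 01100✓ 01110✓ 10000✓ 10100✓ 11000✓
Round 1: -0100 -1000 0-100 0010- 01-00✓ 01-10✓ 010-0✓ 0101- 011-0✓ 1-000 10-00
Round 2: 01--0
PIs = {-0100, -1000, 0-100, 0010-, 01--0, 0101-, 1-000, 10-00}
Coverage chart:
  m4: -0100,0-100,0010-
  m5: 0010- ←essential
  m11: 0101- ←essential
  m12: 0-100,01--0
  m14: 01--0 ←essential
  m16: 1-000,10-00
  m24: -1000,1-000
Essential: 0010-, 01--0, 0101-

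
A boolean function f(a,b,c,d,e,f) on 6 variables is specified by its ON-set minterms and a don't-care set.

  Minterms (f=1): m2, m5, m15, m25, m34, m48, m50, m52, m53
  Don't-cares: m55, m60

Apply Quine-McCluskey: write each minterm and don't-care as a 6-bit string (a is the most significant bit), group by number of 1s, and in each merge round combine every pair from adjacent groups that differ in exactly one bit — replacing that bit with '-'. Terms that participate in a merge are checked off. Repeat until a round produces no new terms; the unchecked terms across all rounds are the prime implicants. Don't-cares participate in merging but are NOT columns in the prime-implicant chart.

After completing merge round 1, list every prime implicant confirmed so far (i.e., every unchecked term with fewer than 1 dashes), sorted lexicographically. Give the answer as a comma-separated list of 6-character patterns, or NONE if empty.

[col 0] 000010*, 000101, 001111, 011001, 100010*, 110000*, 110010*, 110100*, 110101*, 110111*, 111100*
[col 1] -00010, 1-0010, 11-100, 110-00, 1100-0, 1101-1, 11010-
Prime implicants: -00010, 000101, 001111, 011001, 1-0010, 11-100, 110-00, 1100-0, 1101-1, 11010-

000101, 001111, 011001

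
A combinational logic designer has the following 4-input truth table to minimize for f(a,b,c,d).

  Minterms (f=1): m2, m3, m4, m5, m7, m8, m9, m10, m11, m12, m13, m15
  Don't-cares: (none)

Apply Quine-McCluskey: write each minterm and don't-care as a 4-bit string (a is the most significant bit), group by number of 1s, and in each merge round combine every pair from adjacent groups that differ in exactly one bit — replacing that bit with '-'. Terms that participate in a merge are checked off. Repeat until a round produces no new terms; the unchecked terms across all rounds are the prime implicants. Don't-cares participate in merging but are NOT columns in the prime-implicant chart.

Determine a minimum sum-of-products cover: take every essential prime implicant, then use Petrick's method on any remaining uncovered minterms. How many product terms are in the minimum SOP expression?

4

[col 0] 0010*, 0011*, 0100*, 0101*, 0111*, 1000*, 1001*, 1010*, 1011*, 1100*, 1101*, 1111*
[col 1] -010*, -011*, -100*, -101*, -111*, 0-11*, 001-*, 01-1*, 010-*, 1-00*, 1-01*, 1-11*, 10-0*, 10-1*, 100-*, 101-*, 11-1*, 110-*
[col 2] --11, -01-, -1-1, -10-, 1--1, 1-0-, 10--
Prime implicants: --11, -01-, -1-1, -10-, 1--1, 1-0-, 10--
PI chart (minterm → PIs covering it):
  2 | -01-  (sole → essential)
  3 | --11,-01-
  4 | -10-  (sole → essential)
  5 | -1-1,-10-
  7 | --11,-1-1
  8 | 1-0-,10--
  9 | 1--1,1-0-,10--
  10 | -01-,10--
  11 | --11,-01-,1--1,10--
  12 | -10-,1-0-
  13 | -1-1,-10-,1--1,1-0-
  15 | --11,-1-1,1--1
Essential prime implicants: -01-, -10-
Petrick residual → --11, 1-0-
Minimum SOP uses 4 PIs: cd + b'c + bc' + ac'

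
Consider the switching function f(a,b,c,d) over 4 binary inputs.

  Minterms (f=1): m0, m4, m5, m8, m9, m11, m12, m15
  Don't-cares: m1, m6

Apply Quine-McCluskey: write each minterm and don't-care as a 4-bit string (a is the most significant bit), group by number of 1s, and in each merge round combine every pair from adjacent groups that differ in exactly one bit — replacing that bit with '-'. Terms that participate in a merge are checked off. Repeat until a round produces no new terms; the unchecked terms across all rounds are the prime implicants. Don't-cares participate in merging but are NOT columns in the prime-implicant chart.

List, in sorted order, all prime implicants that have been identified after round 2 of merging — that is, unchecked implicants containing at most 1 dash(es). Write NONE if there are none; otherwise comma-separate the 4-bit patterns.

01-0, 1-11, 10-1

[col 0] 0000*, 0001*, 0100*, 0101*, 0110*, 1000*, 1001*, 1011*, 1100*, 1111*
[col 1] -000*, -001*, -100*, 0-00*, 0-01*, 000-*, 01-0, 010-*, 1-00*, 1-11, 10-1, 100-*
[col 2] --00, -00-, 0-0-
Prime implicants: --00, -00-, 0-0-, 01-0, 1-11, 10-1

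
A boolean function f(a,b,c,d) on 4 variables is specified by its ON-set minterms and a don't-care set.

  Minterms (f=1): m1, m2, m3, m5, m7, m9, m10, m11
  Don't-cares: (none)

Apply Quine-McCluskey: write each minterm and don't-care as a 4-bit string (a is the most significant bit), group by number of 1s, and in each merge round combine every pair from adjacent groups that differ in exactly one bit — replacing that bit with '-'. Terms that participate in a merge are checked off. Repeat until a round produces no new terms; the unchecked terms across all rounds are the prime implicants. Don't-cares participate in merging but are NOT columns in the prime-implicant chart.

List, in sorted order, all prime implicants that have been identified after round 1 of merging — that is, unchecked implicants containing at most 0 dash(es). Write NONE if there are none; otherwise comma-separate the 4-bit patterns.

NONE

Round 0: 0001✓ 0010✓ 0011✓ 0101✓ 0111✓ 1001✓ 1010✓ 1011✓
Round 1: -001✓ -010✓ -011✓ 0-01✓ 0-11✓ 00-1✓ 001-✓ 01-1✓ 10-1✓ 101-✓
Round 2: -0-1 -01- 0--1
PIs = {-0-1, -01-, 0--1}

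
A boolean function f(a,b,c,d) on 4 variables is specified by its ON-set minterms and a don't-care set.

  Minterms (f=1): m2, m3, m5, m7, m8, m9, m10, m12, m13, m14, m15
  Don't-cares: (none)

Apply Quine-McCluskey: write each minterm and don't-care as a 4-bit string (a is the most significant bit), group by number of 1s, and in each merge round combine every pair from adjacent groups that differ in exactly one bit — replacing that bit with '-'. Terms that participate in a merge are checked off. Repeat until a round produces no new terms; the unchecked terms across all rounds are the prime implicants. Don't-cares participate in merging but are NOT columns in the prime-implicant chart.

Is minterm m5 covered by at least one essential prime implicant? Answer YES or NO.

Round 0: 0010✓ 0011✓ 0101✓ 0111✓ 1000✓ 1001✓ 1010✓ 1100✓ 1101✓ 1110✓ 1111✓
Round 1: -010 -101✓ -111✓ 0-11 001- 01-1✓ 1-00✓ 1-01✓ 1-10✓ 10-0✓ 100-✓ 11-0✓ 11-1✓ 110-✓ 111-✓
Round 2: -1-1 1--0 1-0- 11--
PIs = {-010, -1-1, 0-11, 001-, 1--0, 1-0-, 11--}
Coverage chart:
  m2: -010,001-
  m3: 0-11,001-
  m5: -1-1 ←essential
  m7: -1-1,0-11
  m8: 1--0,1-0-
  m9: 1-0- ←essential
  m10: -010,1--0
  m12: 1--0,1-0-,11--
  m13: -1-1,1-0-,11--
  m14: 1--0,11--
  m15: -1-1,11--
Essential: -1-1, 1-0-

YES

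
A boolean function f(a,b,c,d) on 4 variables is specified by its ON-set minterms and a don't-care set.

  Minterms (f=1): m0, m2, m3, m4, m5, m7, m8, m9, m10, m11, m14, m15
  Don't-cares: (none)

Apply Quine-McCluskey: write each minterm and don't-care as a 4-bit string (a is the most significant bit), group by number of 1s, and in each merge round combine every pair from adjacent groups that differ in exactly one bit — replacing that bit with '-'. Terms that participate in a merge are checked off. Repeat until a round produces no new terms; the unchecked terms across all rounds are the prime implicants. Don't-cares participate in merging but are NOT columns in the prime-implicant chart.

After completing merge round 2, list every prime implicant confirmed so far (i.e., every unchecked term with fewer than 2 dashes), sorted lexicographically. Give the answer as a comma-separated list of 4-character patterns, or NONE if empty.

Round 0: 0000✓ 0010✓ 0011✓ 0100✓ 0101✓ 0111✓ 1000✓ 1001✓ 1010✓ 1011✓ 1110✓ 1111✓
Round 1: -000✓ -010✓ -011✓ -111✓ 0-00 0-11✓ 00-0✓ 001-✓ 01-1 010- 1-10✓ 1-11✓ 10-0✓ 10-1✓ 100-✓ 101-✓ 111-✓
Round 2: --11 -0-0 -01- 1-1- 10--
PIs = {--11, -0-0, -01-, 0-00, 01-1, 010-, 1-1-, 10--}

0-00, 01-1, 010-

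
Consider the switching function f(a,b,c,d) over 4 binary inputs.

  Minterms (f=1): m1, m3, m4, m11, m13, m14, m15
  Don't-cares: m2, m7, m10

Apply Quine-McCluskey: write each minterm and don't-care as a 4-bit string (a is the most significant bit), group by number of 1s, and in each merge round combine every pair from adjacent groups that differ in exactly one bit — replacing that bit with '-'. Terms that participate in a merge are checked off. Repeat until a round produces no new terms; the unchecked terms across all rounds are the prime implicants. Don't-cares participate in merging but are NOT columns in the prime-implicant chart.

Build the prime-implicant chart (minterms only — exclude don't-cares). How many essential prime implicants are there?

4

[col 0] 0001*, 0010*, 0011*, 0100, 0111*, 1010*, 1011*, 1101*, 1110*, 1111*
[col 1] -010*, -011*, -111*, 0-11*, 00-1, 001-*, 1-10*, 1-11*, 101-*, 11-1, 111-*
[col 2] --11, -01-, 1-1-
Prime implicants: --11, -01-, 00-1, 0100, 1-1-, 11-1
PI chart (minterm → PIs covering it):
  1 | 00-1  (sole → essential)
  3 | --11,-01-,00-1
  4 | 0100  (sole → essential)
  11 | --11,-01-,1-1-
  13 | 11-1  (sole → essential)
  14 | 1-1-  (sole → essential)
  15 | --11,1-1-,11-1
Essential prime implicants: 00-1, 0100, 1-1-, 11-1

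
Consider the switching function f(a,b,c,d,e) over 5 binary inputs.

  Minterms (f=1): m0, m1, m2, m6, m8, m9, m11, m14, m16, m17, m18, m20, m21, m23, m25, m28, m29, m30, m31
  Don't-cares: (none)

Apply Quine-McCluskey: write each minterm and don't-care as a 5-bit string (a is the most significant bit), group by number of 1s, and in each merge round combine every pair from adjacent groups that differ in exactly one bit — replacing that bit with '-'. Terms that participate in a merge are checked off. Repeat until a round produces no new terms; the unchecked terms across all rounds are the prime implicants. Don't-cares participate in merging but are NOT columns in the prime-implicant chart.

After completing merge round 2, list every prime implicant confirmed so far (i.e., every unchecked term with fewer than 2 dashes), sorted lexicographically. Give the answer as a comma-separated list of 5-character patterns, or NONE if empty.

-1110, 0-110, 00-10, 010-1

size-2^0 implicants → 00000(✓)  00001(✓)  00010(✓)  00110(✓)  01000(✓)  01001(✓)  01011(✓)  01110(✓)  10000(✓)  10001(✓)  10010(✓)  10100(✓)  10101(✓)  10111(✓)  11001(✓)  11100(✓)  11101(✓)  11110(✓)  11111(✓)
size-2^1 implicants → -0000(✓)  -0001(✓)  -0010(✓)  -1001(✓)  -1110  0-000(✓)  0-001(✓)  0-110  00-10  000-0(✓)  0000-(✓)  010-1  0100-(✓)  1-001(✓)  1-100(✓)  1-101(✓)  1-111(✓)  10-00(✓)  10-01(✓)  100-0(✓)  1000-(✓)  101-1(✓)  1010-(✓)  11-01(✓)  111-0(✓)  111-1(✓)  1110-(✓)  1111-(✓)
size-2^2 implicants → --001  -00-0  -000-  0-00-  1--01  1-1-1  1-10-  10-0-  111--
Unchecked terms (primes): --001, -00-0, -000-, -1110, 0-00-, 0-110, 00-10, 010-1, 1--01, 1-1-1, 1-10-, 10-0-, 111--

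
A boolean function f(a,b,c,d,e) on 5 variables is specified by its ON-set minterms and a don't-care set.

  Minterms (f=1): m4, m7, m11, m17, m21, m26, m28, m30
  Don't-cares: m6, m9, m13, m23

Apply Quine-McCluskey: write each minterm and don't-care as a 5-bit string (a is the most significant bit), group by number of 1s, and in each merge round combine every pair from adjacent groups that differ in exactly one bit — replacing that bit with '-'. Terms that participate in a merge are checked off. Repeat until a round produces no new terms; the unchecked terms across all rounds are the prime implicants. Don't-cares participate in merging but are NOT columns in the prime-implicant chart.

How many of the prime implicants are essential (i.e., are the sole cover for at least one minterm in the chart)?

Round 0: 00100✓ 00110✓ 00111✓ 01001✓ 01011✓ 01101✓ 10001✓ 10101✓ 10111✓ 11010✓ 11100✓ 11110✓
Round 1: -0111 001-0 0011- 01-01 010-1 10-01 101-1 11-10 111-0
PIs = {-0111, 001-0, 0011-, 01-01, 010-1, 10-01, 101-1, 11-10, 111-0}
Coverage chart:
  m4: 001-0 ←essential
  m7: -0111,0011-
  m11: 010-1 ←essential
  m17: 10-01 ←essential
  m21: 10-01,101-1
  m26: 11-10 ←essential
  m28: 111-0 ←essential
  m30: 11-10,111-0
Essential: 001-0, 010-1, 10-01, 11-10, 111-0

5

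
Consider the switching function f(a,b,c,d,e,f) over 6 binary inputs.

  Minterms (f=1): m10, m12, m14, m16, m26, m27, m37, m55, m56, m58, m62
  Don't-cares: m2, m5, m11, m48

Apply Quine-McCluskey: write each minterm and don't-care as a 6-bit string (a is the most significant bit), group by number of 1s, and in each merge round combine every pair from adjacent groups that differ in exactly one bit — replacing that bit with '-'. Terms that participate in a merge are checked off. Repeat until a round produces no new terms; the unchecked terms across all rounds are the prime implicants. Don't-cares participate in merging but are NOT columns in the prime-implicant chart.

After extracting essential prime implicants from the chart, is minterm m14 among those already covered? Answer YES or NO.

Round 0: 000010✓ 000101✓ 001010✓ 001011✓ 001100✓ 001110✓ 010000✓ 011010✓ 011011✓ 100101✓ 110000✓ 110111 111000✓ 111010✓ 111110✓
Round 1: -00101 -10000 -11010 0-1010✓ 0-1011✓ 00-010 001-10 00101-✓ 0011-0 01101-✓ 11-000 111-10 1110-0
Round 2: 0-101-
PIs = {-00101, -10000, -11010, 0-101-, 00-010, 001-10, 0011-0, 11-000, 110111, 111-10, 1110-0}
Coverage chart:
  m10: 0-101-,00-010,001-10
  m12: 0011-0 ←essential
  m14: 001-10,0011-0
  m16: -10000 ←essential
  m26: -11010,0-101-
  m27: 0-101- ←essential
  m37: -00101 ←essential
  m55: 110111 ←essential
  m56: 11-000,1110-0
  m58: -11010,111-10,1110-0
  m62: 111-10 ←essential
Essential: -00101, -10000, 0-101-, 0011-0, 110111, 111-10

YES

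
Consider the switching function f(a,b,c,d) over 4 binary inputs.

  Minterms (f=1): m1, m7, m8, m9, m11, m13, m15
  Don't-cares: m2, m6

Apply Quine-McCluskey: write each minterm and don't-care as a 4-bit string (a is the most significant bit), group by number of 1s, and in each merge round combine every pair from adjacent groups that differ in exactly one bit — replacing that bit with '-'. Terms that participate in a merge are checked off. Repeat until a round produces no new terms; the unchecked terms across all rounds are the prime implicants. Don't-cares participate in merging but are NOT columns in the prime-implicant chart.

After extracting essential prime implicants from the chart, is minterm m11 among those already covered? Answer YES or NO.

YES

Round 0: 0001✓ 0010✓ 0110✓ 0111✓ 1000✓ 1001✓ 1011✓ 1101✓ 1111✓
Round 1: -001 -111 0-10 011- 1-01✓ 1-11✓ 10-1✓ 100- 11-1✓
Round 2: 1--1
PIs = {-001, -111, 0-10, 011-, 1--1, 100-}
Coverage chart:
  m1: -001 ←essential
  m7: -111,011-
  m8: 100- ←essential
  m9: -001,1--1,100-
  m11: 1--1 ←essential
  m13: 1--1 ←essential
  m15: -111,1--1
Essential: -001, 1--1, 100-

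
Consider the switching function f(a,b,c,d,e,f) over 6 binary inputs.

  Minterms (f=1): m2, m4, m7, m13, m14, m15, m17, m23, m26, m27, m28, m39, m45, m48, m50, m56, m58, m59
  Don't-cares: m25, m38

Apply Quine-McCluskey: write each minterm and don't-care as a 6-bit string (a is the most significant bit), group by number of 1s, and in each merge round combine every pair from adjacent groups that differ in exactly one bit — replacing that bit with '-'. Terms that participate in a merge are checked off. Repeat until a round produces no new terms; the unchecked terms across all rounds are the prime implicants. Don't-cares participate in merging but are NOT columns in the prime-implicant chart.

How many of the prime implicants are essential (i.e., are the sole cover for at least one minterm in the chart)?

9

size-2^0 implicants → 000010  000100  000111(✓)  001101(✓)  001110(✓)  001111(✓)  010001(✓)  010111(✓)  011001(✓)  011010(✓)  011011(✓)  011100  100110(✓)  100111(✓)  101101(✓)  110000(✓)  110010(✓)  111000(✓)  111010(✓)  111011(✓)
size-2^1 implicants → -00111  -01101  -11010(✓)  -11011(✓)  0-0111  00-111  0011-1  00111-  01-001  0110-1  01101-(✓)  10011-  11-000(✓)  11-010(✓)  1100-0(✓)  1110-0(✓)  11101-(✓)
size-2^2 implicants → -1101-  11-0-0
Unchecked terms (primes): -00111, -01101, -1101-, 0-0111, 00-111, 000010, 000100, 0011-1, 00111-, 01-001, 0110-1, 011100, 10011-, 11-0-0
Minterm coverage:
  m2 ⊆ 000010 [E]
  m4 ⊆ 000100 [E]
  m7 ⊆ -00111,0-0111,00-111
  m13 ⊆ -01101,0011-1
  m14 ⊆ 00111- [E]
  m15 ⊆ 00-111,0011-1,00111-
  m17 ⊆ 01-001 [E]
  m23 ⊆ 0-0111 [E]
  m26 ⊆ -1101- [E]
  m27 ⊆ -1101-,0110-1
  m28 ⊆ 011100 [E]
  m39 ⊆ -00111,10011-
  m45 ⊆ -01101 [E]
  m48 ⊆ 11-0-0 [E]
  m50 ⊆ 11-0-0 [E]
  m56 ⊆ 11-0-0 [E]
  m58 ⊆ -1101-,11-0-0
  m59 ⊆ -1101- [E]
E = {-01101, -1101-, 0-0111, 000010, 000100, 00111-, 01-001, 011100, 11-0-0}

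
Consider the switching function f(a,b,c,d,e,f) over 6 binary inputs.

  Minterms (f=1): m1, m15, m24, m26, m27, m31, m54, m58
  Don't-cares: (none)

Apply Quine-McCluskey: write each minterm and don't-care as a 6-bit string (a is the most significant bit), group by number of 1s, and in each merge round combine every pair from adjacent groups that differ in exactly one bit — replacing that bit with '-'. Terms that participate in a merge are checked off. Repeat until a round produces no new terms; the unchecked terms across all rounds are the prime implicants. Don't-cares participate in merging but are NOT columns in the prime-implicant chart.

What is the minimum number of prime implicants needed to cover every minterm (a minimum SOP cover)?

[col 0] 000001, 001111*, 011000*, 011010*, 011011*, 011111*, 110110, 111010*
[col 1] -11010, 0-1111, 011-11, 0110-0, 01101-
Prime implicants: -11010, 0-1111, 000001, 011-11, 0110-0, 01101-, 110110
PI chart (minterm → PIs covering it):
  1 | 000001  (sole → essential)
  15 | 0-1111  (sole → essential)
  24 | 0110-0  (sole → essential)
  26 | -11010,0110-0,01101-
  27 | 011-11,01101-
  31 | 0-1111,011-11
  54 | 110110  (sole → essential)
  58 | -11010  (sole → essential)
Essential prime implicants: -11010, 0-1111, 000001, 0110-0, 110110
Petrick residual → 011-11
Minimum SOP uses 6 PIs: bcd'ef' + a'cdef + a'b'c'd'e'f + a'bcef + a'bcd'f' + abc'def'

6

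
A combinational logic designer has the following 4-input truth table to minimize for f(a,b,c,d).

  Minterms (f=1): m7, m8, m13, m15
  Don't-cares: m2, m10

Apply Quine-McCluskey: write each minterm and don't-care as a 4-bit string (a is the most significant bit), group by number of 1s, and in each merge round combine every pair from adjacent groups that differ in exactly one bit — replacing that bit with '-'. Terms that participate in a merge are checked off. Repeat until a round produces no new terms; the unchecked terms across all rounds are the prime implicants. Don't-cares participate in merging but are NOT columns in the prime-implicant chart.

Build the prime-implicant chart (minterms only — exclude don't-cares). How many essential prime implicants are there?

3

Round 0: 0010✓ 0111✓ 1000✓ 1010✓ 1101✓ 1111✓
Round 1: -010 -111 10-0 11-1
PIs = {-010, -111, 10-0, 11-1}
Coverage chart:
  m7: -111 ←essential
  m8: 10-0 ←essential
  m13: 11-1 ←essential
  m15: -111,11-1
Essential: -111, 10-0, 11-1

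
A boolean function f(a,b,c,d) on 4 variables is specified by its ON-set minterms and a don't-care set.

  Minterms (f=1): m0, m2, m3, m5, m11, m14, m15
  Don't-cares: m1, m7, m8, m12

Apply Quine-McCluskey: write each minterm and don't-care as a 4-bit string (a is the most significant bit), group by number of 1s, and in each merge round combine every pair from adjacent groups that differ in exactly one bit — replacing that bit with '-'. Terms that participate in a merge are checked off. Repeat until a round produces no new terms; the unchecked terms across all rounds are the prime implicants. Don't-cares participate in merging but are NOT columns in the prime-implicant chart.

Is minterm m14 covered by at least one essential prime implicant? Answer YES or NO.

NO

[col 0] 0000*, 0001*, 0010*, 0011*, 0101*, 0111*, 1000*, 1011*, 1100*, 1110*, 1111*
[col 1] -000, -011*, -111*, 0-01*, 0-11*, 00-0*, 00-1*, 000-*, 001-*, 01-1*, 1-00, 1-11*, 11-0, 111-
[col 2] --11, 0--1, 00--
Prime implicants: --11, -000, 0--1, 00--, 1-00, 11-0, 111-
PI chart (minterm → PIs covering it):
  0 | -000,00--
  2 | 00--  (sole → essential)
  3 | --11,0--1,00--
  5 | 0--1  (sole → essential)
  11 | --11  (sole → essential)
  14 | 11-0,111-
  15 | --11,111-
Essential prime implicants: --11, 0--1, 00--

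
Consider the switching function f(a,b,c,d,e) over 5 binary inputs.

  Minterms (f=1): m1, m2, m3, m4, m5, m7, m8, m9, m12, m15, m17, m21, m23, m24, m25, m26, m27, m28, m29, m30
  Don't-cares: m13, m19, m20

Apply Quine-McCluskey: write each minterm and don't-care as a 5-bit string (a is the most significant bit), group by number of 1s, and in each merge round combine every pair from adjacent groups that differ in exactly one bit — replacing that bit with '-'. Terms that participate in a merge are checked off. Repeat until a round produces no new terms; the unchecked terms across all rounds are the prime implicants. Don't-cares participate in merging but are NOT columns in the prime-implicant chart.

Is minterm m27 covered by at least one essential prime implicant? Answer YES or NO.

NO

[col 0] 00001*, 00010*, 00011*, 00100*, 00101*, 00111*, 01000*, 01001*, 01100*, 01101*, 01111*, 10001*, 10011*, 10100*, 10101*, 10111*, 11000*, 11001*, 11010*, 11011*, 11100*, 11101*, 11110*
[col 1] -0001*, -0011*, -0100*, -0101*, -0111*, -1000*, -1001*, -1100*, -1101*, 0-001*, 0-100*, 0-101*, 0-111*, 00-01*, 00-11*, 000-1*, 0001-, 001-1*, 0010-*, 01-00*, 01-01*, 0100-*, 011-1*, 0110-*, 1-001*, 1-011*, 1-100*, 1-101*, 10-01*, 10-11*, 100-1*, 101-1*, 1010-*, 11-00*, 11-01*, 11-10*, 110-0*, 110-1*, 1100-*, 1101-*, 111-0*, 1110-*
[col 2] --001*, --100*, --101*, -0-01*, -0-11*, -00-1*, -01-1*, -010-*, -1-00*, -1-01*, -100-*, -110-*, 0--01*, 0-1-1, 0-10-*, 00--1*, 01-0-*, 1--01*, 1-0-1, 1-10-*, 10--1*, 11--0, 11-0-*, 110--
[col 3] ---01, --10-, -0--1, -1-0-
Prime implicants: ---01, --10-, -0--1, -1-0-, 0-1-1, 0001-, 1-0-1, 11--0, 110--
PI chart (minterm → PIs covering it):
  1 | ---01,-0--1
  2 | 0001-  (sole → essential)
  3 | -0--1,0001-
  4 | --10-  (sole → essential)
  5 | ---01,--10-,-0--1,0-1-1
  7 | -0--1,0-1-1
  8 | -1-0-  (sole → essential)
  9 | ---01,-1-0-
  12 | --10-,-1-0-
  15 | 0-1-1  (sole → essential)
  17 | ---01,-0--1,1-0-1
  21 | ---01,--10-,-0--1
  23 | -0--1  (sole → essential)
  24 | -1-0-,11--0,110--
  25 | ---01,-1-0-,1-0-1,110--
  26 | 11--0,110--
  27 | 1-0-1,110--
  28 | --10-,-1-0-,11--0
  29 | ---01,--10-,-1-0-
  30 | 11--0  (sole → essential)
Essential prime implicants: --10-, -0--1, -1-0-, 0-1-1, 0001-, 11--0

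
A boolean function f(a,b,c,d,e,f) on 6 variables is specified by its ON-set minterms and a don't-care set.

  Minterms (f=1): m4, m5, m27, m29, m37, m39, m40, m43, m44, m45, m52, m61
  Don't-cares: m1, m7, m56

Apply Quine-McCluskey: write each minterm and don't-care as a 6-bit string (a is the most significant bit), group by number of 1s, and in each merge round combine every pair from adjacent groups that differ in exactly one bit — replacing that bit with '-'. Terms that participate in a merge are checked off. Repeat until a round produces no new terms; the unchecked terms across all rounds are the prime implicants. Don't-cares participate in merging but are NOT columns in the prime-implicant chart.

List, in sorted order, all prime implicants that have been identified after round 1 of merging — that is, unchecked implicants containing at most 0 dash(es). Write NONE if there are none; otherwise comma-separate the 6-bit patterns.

011011, 101011, 110100

Round 0: 000001✓ 000100✓ 000101✓ 000111✓ 011011 011101✓ 100101✓ 100111✓ 101000✓ 101011 101100✓ 101101✓ 110100 111000✓ 111101✓
Round 1: -00101✓ -00111✓ -11101 000-01 0001-1✓ 00010- 1-1000 1-1101 10-101 1001-1✓ 101-00 10110-
Round 2: -001-1
PIs = {-001-1, -11101, 000-01, 00010-, 011011, 1-1000, 1-1101, 10-101, 101-00, 101011, 10110-, 110100}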